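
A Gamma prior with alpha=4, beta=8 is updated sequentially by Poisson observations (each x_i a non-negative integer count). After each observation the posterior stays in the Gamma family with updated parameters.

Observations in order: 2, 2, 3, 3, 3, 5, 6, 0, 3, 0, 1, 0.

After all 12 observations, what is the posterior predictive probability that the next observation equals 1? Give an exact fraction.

13743895347200000000000000000000000000000000/42977062327514056734916195400155065458259861

obs 1: x=2 → posterior Gamma(6, 9)
obs 2: x=2 → posterior Gamma(8, 10)
obs 3: x=3 → posterior Gamma(11, 11)
obs 4: x=3 → posterior Gamma(14, 12)
obs 5: x=3 → posterior Gamma(17, 13)
obs 6: x=5 → posterior Gamma(22, 14)
obs 7: x=6 → posterior Gamma(28, 15)
obs 8: x=0 → posterior Gamma(28, 16)
obs 9: x=3 → posterior Gamma(31, 17)
obs 10: x=0 → posterior Gamma(31, 18)
obs 11: x=1 → posterior Gamma(32, 19)
obs 12: x=0 → posterior Gamma(32, 20)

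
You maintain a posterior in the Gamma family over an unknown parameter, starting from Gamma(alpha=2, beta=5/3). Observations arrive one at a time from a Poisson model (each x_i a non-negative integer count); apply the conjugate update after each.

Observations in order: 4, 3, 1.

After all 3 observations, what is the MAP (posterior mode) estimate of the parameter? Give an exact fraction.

27/14

obs 1: x=4 → posterior Gamma(6, 8/3)
obs 2: x=3 → posterior Gamma(9, 11/3)
obs 3: x=1 → posterior Gamma(10, 14/3)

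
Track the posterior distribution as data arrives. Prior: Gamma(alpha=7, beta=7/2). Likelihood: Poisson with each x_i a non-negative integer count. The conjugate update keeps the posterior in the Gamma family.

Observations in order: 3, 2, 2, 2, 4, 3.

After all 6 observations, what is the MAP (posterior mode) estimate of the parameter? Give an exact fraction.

44/19

obs 1: x=3 → posterior Gamma(10, 9/2)
obs 2: x=2 → posterior Gamma(12, 11/2)
obs 3: x=2 → posterior Gamma(14, 13/2)
obs 4: x=2 → posterior Gamma(16, 15/2)
obs 5: x=4 → posterior Gamma(20, 17/2)
obs 6: x=3 → posterior Gamma(23, 19/2)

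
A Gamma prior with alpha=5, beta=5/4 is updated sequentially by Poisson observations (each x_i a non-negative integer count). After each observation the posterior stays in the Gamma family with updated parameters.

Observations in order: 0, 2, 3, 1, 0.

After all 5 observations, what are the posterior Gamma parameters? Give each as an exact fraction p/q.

obs 1: x=0 → posterior Gamma(5, 9/4)
obs 2: x=2 → posterior Gamma(7, 13/4)
obs 3: x=3 → posterior Gamma(10, 17/4)
obs 4: x=1 → posterior Gamma(11, 21/4)
obs 5: x=0 → posterior Gamma(11, 25/4)

alpha=11, beta=25/4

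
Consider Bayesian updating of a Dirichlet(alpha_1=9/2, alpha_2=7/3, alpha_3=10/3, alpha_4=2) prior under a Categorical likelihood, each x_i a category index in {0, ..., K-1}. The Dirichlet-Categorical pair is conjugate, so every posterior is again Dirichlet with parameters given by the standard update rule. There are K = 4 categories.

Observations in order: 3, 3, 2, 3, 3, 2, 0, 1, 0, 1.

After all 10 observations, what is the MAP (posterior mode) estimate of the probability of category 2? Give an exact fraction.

26/109

obs 1: x=3 → posterior Dirichlet(9/2, 7/3, 10/3, 3)
obs 2: x=3 → posterior Dirichlet(9/2, 7/3, 10/3, 4)
obs 3: x=2 → posterior Dirichlet(9/2, 7/3, 13/3, 4)
obs 4: x=3 → posterior Dirichlet(9/2, 7/3, 13/3, 5)
obs 5: x=3 → posterior Dirichlet(9/2, 7/3, 13/3, 6)
obs 6: x=2 → posterior Dirichlet(9/2, 7/3, 16/3, 6)
obs 7: x=0 → posterior Dirichlet(11/2, 7/3, 16/3, 6)
obs 8: x=1 → posterior Dirichlet(11/2, 10/3, 16/3, 6)
obs 9: x=0 → posterior Dirichlet(13/2, 10/3, 16/3, 6)
obs 10: x=1 → posterior Dirichlet(13/2, 13/3, 16/3, 6)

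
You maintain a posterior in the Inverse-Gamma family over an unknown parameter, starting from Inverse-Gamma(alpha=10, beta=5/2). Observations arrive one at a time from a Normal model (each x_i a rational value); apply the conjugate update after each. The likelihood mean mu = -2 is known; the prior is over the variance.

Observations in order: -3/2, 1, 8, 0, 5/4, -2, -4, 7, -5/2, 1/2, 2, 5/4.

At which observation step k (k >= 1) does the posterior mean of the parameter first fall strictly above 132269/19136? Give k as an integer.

k = 8

obs 1: x=-3/2 → posterior Inverse-Gamma(21/2, 21/8)
obs 2: x=1 → posterior Inverse-Gamma(11, 57/8)
obs 3: x=8 → posterior Inverse-Gamma(23/2, 457/8)
obs 4: x=0 → posterior Inverse-Gamma(12, 473/8)
obs 5: x=5/4 → posterior Inverse-Gamma(25/2, 2061/32)
obs 6: x=-2 → posterior Inverse-Gamma(13, 2061/32)
obs 7: x=-4 → posterior Inverse-Gamma(27/2, 2125/32)
obs 8: x=7 → posterior Inverse-Gamma(14, 3421/32)
obs 9: x=-5/2 → posterior Inverse-Gamma(29/2, 3425/32)
obs 10: x=1/2 → posterior Inverse-Gamma(15, 3525/32)
obs 11: x=2 → posterior Inverse-Gamma(31/2, 3781/32)
obs 12: x=5/4 → posterior Inverse-Gamma(16, 1975/16)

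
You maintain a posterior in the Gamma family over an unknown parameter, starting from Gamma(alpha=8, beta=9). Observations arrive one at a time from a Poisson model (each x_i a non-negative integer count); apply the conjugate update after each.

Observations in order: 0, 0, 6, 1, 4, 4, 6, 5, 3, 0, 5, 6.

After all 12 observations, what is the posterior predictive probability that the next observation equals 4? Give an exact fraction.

182907878298851862071414667383272394428495973245751537636626949558475/1599261238889244147782796955278586622000271020520159681030392595349504

obs 1: x=0 → posterior Gamma(8, 10)
obs 2: x=0 → posterior Gamma(8, 11)
obs 3: x=6 → posterior Gamma(14, 12)
obs 4: x=1 → posterior Gamma(15, 13)
obs 5: x=4 → posterior Gamma(19, 14)
obs 6: x=4 → posterior Gamma(23, 15)
obs 7: x=6 → posterior Gamma(29, 16)
obs 8: x=5 → posterior Gamma(34, 17)
obs 9: x=3 → posterior Gamma(37, 18)
obs 10: x=0 → posterior Gamma(37, 19)
obs 11: x=5 → posterior Gamma(42, 20)
obs 12: x=6 → posterior Gamma(48, 21)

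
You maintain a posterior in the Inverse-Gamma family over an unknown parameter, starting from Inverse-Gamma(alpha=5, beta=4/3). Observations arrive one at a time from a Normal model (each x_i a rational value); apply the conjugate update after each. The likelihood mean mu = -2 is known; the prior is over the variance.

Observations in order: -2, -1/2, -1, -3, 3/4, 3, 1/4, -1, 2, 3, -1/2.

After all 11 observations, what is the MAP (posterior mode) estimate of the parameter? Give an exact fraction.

obs 1: x=-2 → posterior Inverse-Gamma(11/2, 4/3)
obs 2: x=-1/2 → posterior Inverse-Gamma(6, 59/24)
obs 3: x=-1 → posterior Inverse-Gamma(13/2, 71/24)
obs 4: x=-3 → posterior Inverse-Gamma(7, 83/24)
obs 5: x=3/4 → posterior Inverse-Gamma(15/2, 695/96)
obs 6: x=3 → posterior Inverse-Gamma(8, 1895/96)
obs 7: x=1/4 → posterior Inverse-Gamma(17/2, 1069/48)
obs 8: x=-1 → posterior Inverse-Gamma(9, 1093/48)
obs 9: x=2 → posterior Inverse-Gamma(19/2, 1477/48)
obs 10: x=3 → posterior Inverse-Gamma(10, 2077/48)
obs 11: x=-1/2 → posterior Inverse-Gamma(21/2, 2131/48)

2131/552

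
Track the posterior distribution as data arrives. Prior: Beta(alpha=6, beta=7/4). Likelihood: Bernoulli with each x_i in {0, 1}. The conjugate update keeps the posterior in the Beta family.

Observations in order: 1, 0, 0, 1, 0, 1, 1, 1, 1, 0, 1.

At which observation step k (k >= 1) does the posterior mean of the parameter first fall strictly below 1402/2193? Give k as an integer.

k = 5

obs 1: x=1 → posterior Beta(7, 7/4)
obs 2: x=0 → posterior Beta(7, 11/4)
obs 3: x=0 → posterior Beta(7, 15/4)
obs 4: x=1 → posterior Beta(8, 15/4)
obs 5: x=0 → posterior Beta(8, 19/4)
obs 6: x=1 → posterior Beta(9, 19/4)
obs 7: x=1 → posterior Beta(10, 19/4)
obs 8: x=1 → posterior Beta(11, 19/4)
obs 9: x=1 → posterior Beta(12, 19/4)
obs 10: x=0 → posterior Beta(12, 23/4)
obs 11: x=1 → posterior Beta(13, 23/4)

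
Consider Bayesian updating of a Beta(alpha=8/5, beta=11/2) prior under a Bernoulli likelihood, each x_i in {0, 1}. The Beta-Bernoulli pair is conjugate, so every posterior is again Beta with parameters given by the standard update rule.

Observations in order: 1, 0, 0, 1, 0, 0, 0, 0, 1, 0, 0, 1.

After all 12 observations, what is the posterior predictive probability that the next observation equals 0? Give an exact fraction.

135/191

obs 1: x=1 → posterior Beta(13/5, 11/2)
obs 2: x=0 → posterior Beta(13/5, 13/2)
obs 3: x=0 → posterior Beta(13/5, 15/2)
obs 4: x=1 → posterior Beta(18/5, 15/2)
obs 5: x=0 → posterior Beta(18/5, 17/2)
obs 6: x=0 → posterior Beta(18/5, 19/2)
obs 7: x=0 → posterior Beta(18/5, 21/2)
obs 8: x=0 → posterior Beta(18/5, 23/2)
obs 9: x=1 → posterior Beta(23/5, 23/2)
obs 10: x=0 → posterior Beta(23/5, 25/2)
obs 11: x=0 → posterior Beta(23/5, 27/2)
obs 12: x=1 → posterior Beta(28/5, 27/2)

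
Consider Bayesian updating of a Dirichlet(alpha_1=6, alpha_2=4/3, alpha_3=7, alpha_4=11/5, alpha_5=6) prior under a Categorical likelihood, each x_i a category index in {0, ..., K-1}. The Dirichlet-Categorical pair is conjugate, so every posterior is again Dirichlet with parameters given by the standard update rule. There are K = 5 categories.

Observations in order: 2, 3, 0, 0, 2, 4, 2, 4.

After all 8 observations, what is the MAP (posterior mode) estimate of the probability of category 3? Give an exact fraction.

obs 1: x=2 → posterior Dirichlet(6, 4/3, 8, 11/5, 6)
obs 2: x=3 → posterior Dirichlet(6, 4/3, 8, 16/5, 6)
obs 3: x=0 → posterior Dirichlet(7, 4/3, 8, 16/5, 6)
obs 4: x=0 → posterior Dirichlet(8, 4/3, 8, 16/5, 6)
obs 5: x=2 → posterior Dirichlet(8, 4/3, 9, 16/5, 6)
obs 6: x=4 → posterior Dirichlet(8, 4/3, 9, 16/5, 7)
obs 7: x=2 → posterior Dirichlet(8, 4/3, 10, 16/5, 7)
obs 8: x=4 → posterior Dirichlet(8, 4/3, 10, 16/5, 8)

33/383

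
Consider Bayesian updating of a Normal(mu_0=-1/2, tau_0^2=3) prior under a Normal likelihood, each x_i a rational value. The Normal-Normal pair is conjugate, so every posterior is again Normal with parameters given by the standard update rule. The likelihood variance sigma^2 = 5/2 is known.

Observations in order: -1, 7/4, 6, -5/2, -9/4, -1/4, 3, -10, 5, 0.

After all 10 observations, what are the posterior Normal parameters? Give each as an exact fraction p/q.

mu_0=-4/65, tau_0^2=3/13

obs 1: x=-1 → posterior Normal(-17/22, 15/11)
obs 2: x=7/4 → posterior Normal(2/17, 15/17)
obs 3: x=6 → posterior Normal(38/23, 15/23)
obs 4: x=-5/2 → posterior Normal(23/29, 15/29)
obs 5: x=-9/4 → posterior Normal(19/70, 3/7)
obs 6: x=-1/4 → posterior Normal(8/41, 15/41)
obs 7: x=3 → posterior Normal(26/47, 15/47)
obs 8: x=-10 → posterior Normal(-34/53, 15/53)
obs 9: x=5 → posterior Normal(-4/59, 15/59)
obs 10: x=0 → posterior Normal(-4/65, 3/13)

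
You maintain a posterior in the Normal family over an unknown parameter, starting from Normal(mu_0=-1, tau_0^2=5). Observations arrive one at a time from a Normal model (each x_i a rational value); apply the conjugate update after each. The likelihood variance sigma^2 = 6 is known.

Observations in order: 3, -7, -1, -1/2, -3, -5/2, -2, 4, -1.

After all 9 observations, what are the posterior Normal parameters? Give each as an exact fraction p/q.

mu_0=-56/51, tau_0^2=10/17

obs 1: x=3 → posterior Normal(9/11, 30/11)
obs 2: x=-7 → posterior Normal(-13/8, 15/8)
obs 3: x=-1 → posterior Normal(-31/21, 10/7)
obs 4: x=-1/2 → posterior Normal(-67/52, 15/13)
obs 5: x=-3 → posterior Normal(-97/62, 30/31)
obs 6: x=-5/2 → posterior Normal(-61/36, 5/6)
obs 7: x=-2 → posterior Normal(-71/41, 30/41)
obs 8: x=4 → posterior Normal(-51/46, 15/23)
obs 9: x=-1 → posterior Normal(-56/51, 10/17)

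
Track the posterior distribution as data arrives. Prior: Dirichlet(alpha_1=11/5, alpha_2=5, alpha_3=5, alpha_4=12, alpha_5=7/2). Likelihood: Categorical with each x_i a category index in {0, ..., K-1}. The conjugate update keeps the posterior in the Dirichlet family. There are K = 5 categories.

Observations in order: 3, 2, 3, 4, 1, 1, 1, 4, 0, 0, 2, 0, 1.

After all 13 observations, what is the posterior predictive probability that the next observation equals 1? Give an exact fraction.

90/407

obs 1: x=3 → posterior Dirichlet(11/5, 5, 5, 13, 7/2)
obs 2: x=2 → posterior Dirichlet(11/5, 5, 6, 13, 7/2)
obs 3: x=3 → posterior Dirichlet(11/5, 5, 6, 14, 7/2)
obs 4: x=4 → posterior Dirichlet(11/5, 5, 6, 14, 9/2)
obs 5: x=1 → posterior Dirichlet(11/5, 6, 6, 14, 9/2)
obs 6: x=1 → posterior Dirichlet(11/5, 7, 6, 14, 9/2)
obs 7: x=1 → posterior Dirichlet(11/5, 8, 6, 14, 9/2)
obs 8: x=4 → posterior Dirichlet(11/5, 8, 6, 14, 11/2)
obs 9: x=0 → posterior Dirichlet(16/5, 8, 6, 14, 11/2)
obs 10: x=0 → posterior Dirichlet(21/5, 8, 6, 14, 11/2)
obs 11: x=2 → posterior Dirichlet(21/5, 8, 7, 14, 11/2)
obs 12: x=0 → posterior Dirichlet(26/5, 8, 7, 14, 11/2)
obs 13: x=1 → posterior Dirichlet(26/5, 9, 7, 14, 11/2)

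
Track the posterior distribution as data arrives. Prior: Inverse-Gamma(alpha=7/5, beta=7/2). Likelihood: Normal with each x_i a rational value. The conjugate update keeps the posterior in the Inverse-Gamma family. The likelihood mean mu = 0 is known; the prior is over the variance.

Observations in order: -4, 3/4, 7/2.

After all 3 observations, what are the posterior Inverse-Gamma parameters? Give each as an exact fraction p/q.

obs 1: x=-4 → posterior Inverse-Gamma(19/10, 23/2)
obs 2: x=3/4 → posterior Inverse-Gamma(12/5, 377/32)
obs 3: x=7/2 → posterior Inverse-Gamma(29/10, 573/32)

alpha=29/10, beta=573/32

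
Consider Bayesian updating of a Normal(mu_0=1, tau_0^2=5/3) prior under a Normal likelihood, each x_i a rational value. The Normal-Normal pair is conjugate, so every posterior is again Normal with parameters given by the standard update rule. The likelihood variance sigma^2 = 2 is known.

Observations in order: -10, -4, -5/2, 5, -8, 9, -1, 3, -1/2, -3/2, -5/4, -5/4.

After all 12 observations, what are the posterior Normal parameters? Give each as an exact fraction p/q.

obs 1: x=-10 → posterior Normal(-4, 10/11)
obs 2: x=-4 → posterior Normal(-4, 5/8)
obs 3: x=-5/2 → posterior Normal(-51/14, 10/21)
obs 4: x=5 → posterior Normal(-103/52, 5/13)
obs 5: x=-8 → posterior Normal(-183/62, 10/31)
obs 6: x=9 → posterior Normal(-31/24, 5/18)
obs 7: x=-1 → posterior Normal(-103/82, 10/41)
obs 8: x=3 → posterior Normal(-73/92, 5/23)
obs 9: x=-1/2 → posterior Normal(-13/17, 10/51)
obs 10: x=-3/2 → posterior Normal(-93/112, 5/28)
obs 11: x=-5/4 → posterior Normal(-211/244, 10/61)
obs 12: x=-5/4 → posterior Normal(-59/66, 5/33)

mu_0=-59/66, tau_0^2=5/33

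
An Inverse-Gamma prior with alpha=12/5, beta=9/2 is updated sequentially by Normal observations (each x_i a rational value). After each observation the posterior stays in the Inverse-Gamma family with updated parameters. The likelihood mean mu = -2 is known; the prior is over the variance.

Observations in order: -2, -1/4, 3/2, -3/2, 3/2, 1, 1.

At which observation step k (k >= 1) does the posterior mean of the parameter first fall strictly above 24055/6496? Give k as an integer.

obs 1: x=-2 → posterior Inverse-Gamma(29/10, 9/2)
obs 2: x=-1/4 → posterior Inverse-Gamma(17/5, 193/32)
obs 3: x=3/2 → posterior Inverse-Gamma(39/10, 389/32)
obs 4: x=-3/2 → posterior Inverse-Gamma(22/5, 393/32)
obs 5: x=3/2 → posterior Inverse-Gamma(49/10, 589/32)
obs 6: x=1 → posterior Inverse-Gamma(27/5, 733/32)
obs 7: x=1 → posterior Inverse-Gamma(59/10, 877/32)

k = 3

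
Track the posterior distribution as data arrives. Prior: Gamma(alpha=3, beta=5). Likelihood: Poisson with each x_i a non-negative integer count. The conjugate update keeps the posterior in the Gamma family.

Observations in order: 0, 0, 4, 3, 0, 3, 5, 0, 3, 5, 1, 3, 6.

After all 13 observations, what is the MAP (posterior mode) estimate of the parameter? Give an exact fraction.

obs 1: x=0 → posterior Gamma(3, 6)
obs 2: x=0 → posterior Gamma(3, 7)
obs 3: x=4 → posterior Gamma(7, 8)
obs 4: x=3 → posterior Gamma(10, 9)
obs 5: x=0 → posterior Gamma(10, 10)
obs 6: x=3 → posterior Gamma(13, 11)
obs 7: x=5 → posterior Gamma(18, 12)
obs 8: x=0 → posterior Gamma(18, 13)
obs 9: x=3 → posterior Gamma(21, 14)
obs 10: x=5 → posterior Gamma(26, 15)
obs 11: x=1 → posterior Gamma(27, 16)
obs 12: x=3 → posterior Gamma(30, 17)
obs 13: x=6 → posterior Gamma(36, 18)

35/18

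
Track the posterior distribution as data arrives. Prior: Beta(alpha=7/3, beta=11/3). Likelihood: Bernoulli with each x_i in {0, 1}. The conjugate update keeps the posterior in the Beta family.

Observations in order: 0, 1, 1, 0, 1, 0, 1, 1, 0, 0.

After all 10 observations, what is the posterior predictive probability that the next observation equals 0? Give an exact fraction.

obs 1: x=0 → posterior Beta(7/3, 14/3)
obs 2: x=1 → posterior Beta(10/3, 14/3)
obs 3: x=1 → posterior Beta(13/3, 14/3)
obs 4: x=0 → posterior Beta(13/3, 17/3)
obs 5: x=1 → posterior Beta(16/3, 17/3)
obs 6: x=0 → posterior Beta(16/3, 20/3)
obs 7: x=1 → posterior Beta(19/3, 20/3)
obs 8: x=1 → posterior Beta(22/3, 20/3)
obs 9: x=0 → posterior Beta(22/3, 23/3)
obs 10: x=0 → posterior Beta(22/3, 26/3)

13/24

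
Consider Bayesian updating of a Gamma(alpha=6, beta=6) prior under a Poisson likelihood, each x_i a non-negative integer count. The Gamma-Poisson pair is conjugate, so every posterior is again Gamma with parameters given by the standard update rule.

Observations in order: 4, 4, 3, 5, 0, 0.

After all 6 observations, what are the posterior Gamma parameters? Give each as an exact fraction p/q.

alpha=22, beta=12

obs 1: x=4 → posterior Gamma(10, 7)
obs 2: x=4 → posterior Gamma(14, 8)
obs 3: x=3 → posterior Gamma(17, 9)
obs 4: x=5 → posterior Gamma(22, 10)
obs 5: x=0 → posterior Gamma(22, 11)
obs 6: x=0 → posterior Gamma(22, 12)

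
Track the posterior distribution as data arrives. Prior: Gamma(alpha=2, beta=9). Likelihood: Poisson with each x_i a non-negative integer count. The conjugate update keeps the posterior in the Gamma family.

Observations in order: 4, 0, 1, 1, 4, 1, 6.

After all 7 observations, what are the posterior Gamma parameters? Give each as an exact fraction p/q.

alpha=19, beta=16

obs 1: x=4 → posterior Gamma(6, 10)
obs 2: x=0 → posterior Gamma(6, 11)
obs 3: x=1 → posterior Gamma(7, 12)
obs 4: x=1 → posterior Gamma(8, 13)
obs 5: x=4 → posterior Gamma(12, 14)
obs 6: x=1 → posterior Gamma(13, 15)
obs 7: x=6 → posterior Gamma(19, 16)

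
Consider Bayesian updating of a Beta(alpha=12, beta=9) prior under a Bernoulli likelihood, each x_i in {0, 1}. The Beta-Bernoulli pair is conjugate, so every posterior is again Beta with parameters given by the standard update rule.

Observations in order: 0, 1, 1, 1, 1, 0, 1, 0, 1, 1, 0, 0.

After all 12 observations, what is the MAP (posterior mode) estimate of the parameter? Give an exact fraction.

obs 1: x=0 → posterior Beta(12, 10)
obs 2: x=1 → posterior Beta(13, 10)
obs 3: x=1 → posterior Beta(14, 10)
obs 4: x=1 → posterior Beta(15, 10)
obs 5: x=1 → posterior Beta(16, 10)
obs 6: x=0 → posterior Beta(16, 11)
obs 7: x=1 → posterior Beta(17, 11)
obs 8: x=0 → posterior Beta(17, 12)
obs 9: x=1 → posterior Beta(18, 12)
obs 10: x=1 → posterior Beta(19, 12)
obs 11: x=0 → posterior Beta(19, 13)
obs 12: x=0 → posterior Beta(19, 14)

18/31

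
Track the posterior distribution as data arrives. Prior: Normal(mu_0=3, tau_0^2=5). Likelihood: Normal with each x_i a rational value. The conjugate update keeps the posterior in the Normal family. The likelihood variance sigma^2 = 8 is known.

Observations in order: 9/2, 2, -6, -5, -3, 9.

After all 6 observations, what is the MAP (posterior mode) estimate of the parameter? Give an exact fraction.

obs 1: x=9/2 → posterior Normal(93/26, 40/13)
obs 2: x=2 → posterior Normal(113/36, 20/9)
obs 3: x=-6 → posterior Normal(53/46, 40/23)
obs 4: x=-5 → posterior Normal(3/56, 10/7)
obs 5: x=-3 → posterior Normal(-9/22, 40/33)
obs 6: x=9 → posterior Normal(63/76, 20/19)

63/76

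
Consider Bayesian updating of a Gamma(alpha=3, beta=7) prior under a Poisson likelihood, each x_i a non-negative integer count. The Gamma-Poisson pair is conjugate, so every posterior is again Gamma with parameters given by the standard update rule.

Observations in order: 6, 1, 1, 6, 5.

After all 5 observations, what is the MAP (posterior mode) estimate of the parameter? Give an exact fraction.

7/4

obs 1: x=6 → posterior Gamma(9, 8)
obs 2: x=1 → posterior Gamma(10, 9)
obs 3: x=1 → posterior Gamma(11, 10)
obs 4: x=6 → posterior Gamma(17, 11)
obs 5: x=5 → posterior Gamma(22, 12)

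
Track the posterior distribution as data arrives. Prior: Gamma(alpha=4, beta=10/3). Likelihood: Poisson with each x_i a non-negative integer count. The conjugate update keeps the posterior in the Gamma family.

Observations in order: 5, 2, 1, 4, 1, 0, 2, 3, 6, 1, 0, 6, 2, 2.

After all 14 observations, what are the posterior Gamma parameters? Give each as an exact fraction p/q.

obs 1: x=5 → posterior Gamma(9, 13/3)
obs 2: x=2 → posterior Gamma(11, 16/3)
obs 3: x=1 → posterior Gamma(12, 19/3)
obs 4: x=4 → posterior Gamma(16, 22/3)
obs 5: x=1 → posterior Gamma(17, 25/3)
obs 6: x=0 → posterior Gamma(17, 28/3)
obs 7: x=2 → posterior Gamma(19, 31/3)
obs 8: x=3 → posterior Gamma(22, 34/3)
obs 9: x=6 → posterior Gamma(28, 37/3)
obs 10: x=1 → posterior Gamma(29, 40/3)
obs 11: x=0 → posterior Gamma(29, 43/3)
obs 12: x=6 → posterior Gamma(35, 46/3)
obs 13: x=2 → posterior Gamma(37, 49/3)
obs 14: x=2 → posterior Gamma(39, 52/3)

alpha=39, beta=52/3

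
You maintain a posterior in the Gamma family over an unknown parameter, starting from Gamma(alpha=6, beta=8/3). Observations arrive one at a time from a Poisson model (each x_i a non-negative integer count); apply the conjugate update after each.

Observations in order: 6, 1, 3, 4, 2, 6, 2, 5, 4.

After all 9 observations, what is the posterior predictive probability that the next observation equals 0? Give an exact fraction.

obs 1: x=6 → posterior Gamma(12, 11/3)
obs 2: x=1 → posterior Gamma(13, 14/3)
obs 3: x=3 → posterior Gamma(16, 17/3)
obs 4: x=4 → posterior Gamma(20, 20/3)
obs 5: x=2 → posterior Gamma(22, 23/3)
obs 6: x=6 → posterior Gamma(28, 26/3)
obs 7: x=2 → posterior Gamma(30, 29/3)
obs 8: x=5 → posterior Gamma(35, 32/3)
obs 9: x=4 → posterior Gamma(39, 35/3)

1654450316218319386862649516641145964968018233776092529296875/40884648475239771318296311608532703606388520015555810455191552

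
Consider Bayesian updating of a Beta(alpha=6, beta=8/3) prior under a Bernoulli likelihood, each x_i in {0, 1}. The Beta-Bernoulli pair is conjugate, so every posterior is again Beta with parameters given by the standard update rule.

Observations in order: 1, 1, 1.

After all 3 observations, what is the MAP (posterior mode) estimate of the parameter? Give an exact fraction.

24/29

obs 1: x=1 → posterior Beta(7, 8/3)
obs 2: x=1 → posterior Beta(8, 8/3)
obs 3: x=1 → posterior Beta(9, 8/3)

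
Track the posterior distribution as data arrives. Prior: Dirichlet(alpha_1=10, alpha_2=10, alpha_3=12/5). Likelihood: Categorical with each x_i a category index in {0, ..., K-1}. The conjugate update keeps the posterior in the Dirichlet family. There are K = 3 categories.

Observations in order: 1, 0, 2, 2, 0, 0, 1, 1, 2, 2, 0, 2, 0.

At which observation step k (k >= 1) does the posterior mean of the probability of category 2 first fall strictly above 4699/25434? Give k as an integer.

obs 1: x=1 → posterior Dirichlet(10, 11, 12/5)
obs 2: x=0 → posterior Dirichlet(11, 11, 12/5)
obs 3: x=2 → posterior Dirichlet(11, 11, 17/5)
obs 4: x=2 → posterior Dirichlet(11, 11, 22/5)
obs 5: x=0 → posterior Dirichlet(12, 11, 22/5)
obs 6: x=0 → posterior Dirichlet(13, 11, 22/5)
obs 7: x=1 → posterior Dirichlet(13, 12, 22/5)
obs 8: x=1 → posterior Dirichlet(13, 13, 22/5)
obs 9: x=2 → posterior Dirichlet(13, 13, 27/5)
obs 10: x=2 → posterior Dirichlet(13, 13, 32/5)
obs 11: x=0 → posterior Dirichlet(14, 13, 32/5)
obs 12: x=2 → posterior Dirichlet(14, 13, 37/5)
obs 13: x=0 → posterior Dirichlet(15, 13, 37/5)

k = 10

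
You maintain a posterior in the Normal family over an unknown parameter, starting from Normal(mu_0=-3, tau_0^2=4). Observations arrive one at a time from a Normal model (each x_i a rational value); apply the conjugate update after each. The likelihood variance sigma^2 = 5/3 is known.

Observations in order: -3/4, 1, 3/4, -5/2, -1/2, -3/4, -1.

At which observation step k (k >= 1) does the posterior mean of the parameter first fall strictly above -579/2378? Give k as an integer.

obs 1: x=-3/4 → posterior Normal(-24/17, 20/17)
obs 2: x=1 → posterior Normal(-12/29, 20/29)
obs 3: x=3/4 → posterior Normal(-3/41, 20/41)
obs 4: x=-5/2 → posterior Normal(-33/53, 20/53)
obs 5: x=-1/2 → posterior Normal(-3/5, 4/13)
obs 6: x=-3/4 → posterior Normal(-48/77, 20/77)
obs 7: x=-1 → posterior Normal(-60/89, 20/89)

k = 3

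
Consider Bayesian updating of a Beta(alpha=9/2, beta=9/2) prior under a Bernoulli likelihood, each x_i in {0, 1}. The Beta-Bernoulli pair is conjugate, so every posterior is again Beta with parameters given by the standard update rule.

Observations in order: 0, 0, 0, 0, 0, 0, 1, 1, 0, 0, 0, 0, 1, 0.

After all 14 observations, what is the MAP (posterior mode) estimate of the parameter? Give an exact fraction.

13/42

obs 1: x=0 → posterior Beta(9/2, 11/2)
obs 2: x=0 → posterior Beta(9/2, 13/2)
obs 3: x=0 → posterior Beta(9/2, 15/2)
obs 4: x=0 → posterior Beta(9/2, 17/2)
obs 5: x=0 → posterior Beta(9/2, 19/2)
obs 6: x=0 → posterior Beta(9/2, 21/2)
obs 7: x=1 → posterior Beta(11/2, 21/2)
obs 8: x=1 → posterior Beta(13/2, 21/2)
obs 9: x=0 → posterior Beta(13/2, 23/2)
obs 10: x=0 → posterior Beta(13/2, 25/2)
obs 11: x=0 → posterior Beta(13/2, 27/2)
obs 12: x=0 → posterior Beta(13/2, 29/2)
obs 13: x=1 → posterior Beta(15/2, 29/2)
obs 14: x=0 → posterior Beta(15/2, 31/2)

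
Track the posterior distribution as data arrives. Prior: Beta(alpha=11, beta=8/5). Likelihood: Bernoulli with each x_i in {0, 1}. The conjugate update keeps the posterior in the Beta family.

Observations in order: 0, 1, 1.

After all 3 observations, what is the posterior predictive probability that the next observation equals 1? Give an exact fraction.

obs 1: x=0 → posterior Beta(11, 13/5)
obs 2: x=1 → posterior Beta(12, 13/5)
obs 3: x=1 → posterior Beta(13, 13/5)

5/6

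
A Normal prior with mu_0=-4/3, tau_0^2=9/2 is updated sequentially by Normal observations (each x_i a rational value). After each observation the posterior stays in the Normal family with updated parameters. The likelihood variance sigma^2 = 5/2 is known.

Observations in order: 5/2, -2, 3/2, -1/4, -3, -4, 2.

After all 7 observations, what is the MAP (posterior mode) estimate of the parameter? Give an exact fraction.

obs 1: x=5/2 → posterior Normal(95/84, 45/28)
obs 2: x=-2 → posterior Normal(-13/138, 45/46)
obs 3: x=3/2 → posterior Normal(17/48, 45/64)
obs 4: x=-1/4 → posterior Normal(109/492, 45/82)
obs 5: x=-3 → posterior Normal(-43/120, 9/20)
obs 6: x=-4 → posterior Normal(-647/708, 45/118)
obs 7: x=2 → posterior Normal(-431/816, 45/136)

-431/816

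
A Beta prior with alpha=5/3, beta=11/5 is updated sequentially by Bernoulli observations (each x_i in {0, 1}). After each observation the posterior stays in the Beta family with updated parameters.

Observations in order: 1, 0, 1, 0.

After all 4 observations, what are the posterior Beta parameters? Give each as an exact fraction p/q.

alpha=11/3, beta=21/5

obs 1: x=1 → posterior Beta(8/3, 11/5)
obs 2: x=0 → posterior Beta(8/3, 16/5)
obs 3: x=1 → posterior Beta(11/3, 16/5)
obs 4: x=0 → posterior Beta(11/3, 21/5)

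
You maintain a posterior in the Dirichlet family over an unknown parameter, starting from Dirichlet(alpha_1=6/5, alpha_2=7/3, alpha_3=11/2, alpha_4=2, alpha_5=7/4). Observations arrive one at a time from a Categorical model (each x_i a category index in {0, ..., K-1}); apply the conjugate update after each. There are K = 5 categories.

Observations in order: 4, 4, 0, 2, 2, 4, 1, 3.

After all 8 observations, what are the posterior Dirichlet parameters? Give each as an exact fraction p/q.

alpha_1=11/5, alpha_2=10/3, alpha_3=15/2, alpha_4=3, alpha_5=19/4

obs 1: x=4 → posterior Dirichlet(6/5, 7/3, 11/2, 2, 11/4)
obs 2: x=4 → posterior Dirichlet(6/5, 7/3, 11/2, 2, 15/4)
obs 3: x=0 → posterior Dirichlet(11/5, 7/3, 11/2, 2, 15/4)
obs 4: x=2 → posterior Dirichlet(11/5, 7/3, 13/2, 2, 15/4)
obs 5: x=2 → posterior Dirichlet(11/5, 7/3, 15/2, 2, 15/4)
obs 6: x=4 → posterior Dirichlet(11/5, 7/3, 15/2, 2, 19/4)
obs 7: x=1 → posterior Dirichlet(11/5, 10/3, 15/2, 2, 19/4)
obs 8: x=3 → posterior Dirichlet(11/5, 10/3, 15/2, 3, 19/4)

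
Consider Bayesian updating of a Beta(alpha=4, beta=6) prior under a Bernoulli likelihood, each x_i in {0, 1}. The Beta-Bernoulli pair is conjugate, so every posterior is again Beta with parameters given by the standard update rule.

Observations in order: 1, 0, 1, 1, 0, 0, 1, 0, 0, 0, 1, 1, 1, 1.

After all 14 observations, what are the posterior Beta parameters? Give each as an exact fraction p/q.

alpha=12, beta=12

obs 1: x=1 → posterior Beta(5, 6)
obs 2: x=0 → posterior Beta(5, 7)
obs 3: x=1 → posterior Beta(6, 7)
obs 4: x=1 → posterior Beta(7, 7)
obs 5: x=0 → posterior Beta(7, 8)
obs 6: x=0 → posterior Beta(7, 9)
obs 7: x=1 → posterior Beta(8, 9)
obs 8: x=0 → posterior Beta(8, 10)
obs 9: x=0 → posterior Beta(8, 11)
obs 10: x=0 → posterior Beta(8, 12)
obs 11: x=1 → posterior Beta(9, 12)
obs 12: x=1 → posterior Beta(10, 12)
obs 13: x=1 → posterior Beta(11, 12)
obs 14: x=1 → posterior Beta(12, 12)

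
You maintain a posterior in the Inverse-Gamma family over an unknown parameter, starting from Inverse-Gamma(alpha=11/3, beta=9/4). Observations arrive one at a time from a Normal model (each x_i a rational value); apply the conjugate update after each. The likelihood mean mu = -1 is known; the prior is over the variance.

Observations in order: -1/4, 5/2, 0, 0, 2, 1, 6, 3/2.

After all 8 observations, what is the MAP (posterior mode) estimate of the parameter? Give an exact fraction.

obs 1: x=-1/4 → posterior Inverse-Gamma(25/6, 81/32)
obs 2: x=5/2 → posterior Inverse-Gamma(14/3, 277/32)
obs 3: x=0 → posterior Inverse-Gamma(31/6, 293/32)
obs 4: x=0 → posterior Inverse-Gamma(17/3, 309/32)
obs 5: x=2 → posterior Inverse-Gamma(37/6, 453/32)
obs 6: x=1 → posterior Inverse-Gamma(20/3, 517/32)
obs 7: x=6 → posterior Inverse-Gamma(43/6, 1301/32)
obs 8: x=3/2 → posterior Inverse-Gamma(23/3, 1401/32)

4203/832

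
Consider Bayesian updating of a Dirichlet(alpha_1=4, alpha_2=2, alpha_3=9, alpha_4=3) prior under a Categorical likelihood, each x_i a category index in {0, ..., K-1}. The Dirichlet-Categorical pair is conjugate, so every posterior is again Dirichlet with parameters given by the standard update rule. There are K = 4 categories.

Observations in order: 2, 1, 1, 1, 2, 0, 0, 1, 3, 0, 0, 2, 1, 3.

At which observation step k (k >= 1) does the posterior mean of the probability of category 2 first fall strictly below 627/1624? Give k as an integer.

obs 1: x=2 → posterior Dirichlet(4, 2, 10, 3)
obs 2: x=1 → posterior Dirichlet(4, 3, 10, 3)
obs 3: x=1 → posterior Dirichlet(4, 4, 10, 3)
obs 4: x=1 → posterior Dirichlet(4, 5, 10, 3)
obs 5: x=2 → posterior Dirichlet(4, 5, 11, 3)
obs 6: x=0 → posterior Dirichlet(5, 5, 11, 3)
obs 7: x=0 → posterior Dirichlet(6, 5, 11, 3)
obs 8: x=1 → posterior Dirichlet(6, 6, 11, 3)
obs 9: x=3 → posterior Dirichlet(6, 6, 11, 4)
obs 10: x=0 → posterior Dirichlet(7, 6, 11, 4)
obs 11: x=0 → posterior Dirichlet(8, 6, 11, 4)
obs 12: x=2 → posterior Dirichlet(8, 6, 12, 4)
obs 13: x=1 → posterior Dirichlet(8, 7, 12, 4)
obs 14: x=3 → posterior Dirichlet(8, 7, 12, 5)

k = 11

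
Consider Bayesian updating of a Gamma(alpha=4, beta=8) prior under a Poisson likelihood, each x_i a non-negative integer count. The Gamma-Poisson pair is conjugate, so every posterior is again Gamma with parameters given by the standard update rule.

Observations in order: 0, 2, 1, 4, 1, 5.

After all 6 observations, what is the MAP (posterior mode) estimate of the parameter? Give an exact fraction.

8/7

obs 1: x=0 → posterior Gamma(4, 9)
obs 2: x=2 → posterior Gamma(6, 10)
obs 3: x=1 → posterior Gamma(7, 11)
obs 4: x=4 → posterior Gamma(11, 12)
obs 5: x=1 → posterior Gamma(12, 13)
obs 6: x=5 → posterior Gamma(17, 14)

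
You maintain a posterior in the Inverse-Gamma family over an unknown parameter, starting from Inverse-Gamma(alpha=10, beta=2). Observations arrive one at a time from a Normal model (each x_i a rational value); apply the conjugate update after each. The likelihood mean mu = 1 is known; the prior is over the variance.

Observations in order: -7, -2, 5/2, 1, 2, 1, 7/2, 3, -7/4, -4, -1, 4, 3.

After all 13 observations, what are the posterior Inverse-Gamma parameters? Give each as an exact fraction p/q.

alpha=33/2, beta=2241/32

obs 1: x=-7 → posterior Inverse-Gamma(21/2, 34)
obs 2: x=-2 → posterior Inverse-Gamma(11, 77/2)
obs 3: x=5/2 → posterior Inverse-Gamma(23/2, 317/8)
obs 4: x=1 → posterior Inverse-Gamma(12, 317/8)
obs 5: x=2 → posterior Inverse-Gamma(25/2, 321/8)
obs 6: x=1 → posterior Inverse-Gamma(13, 321/8)
obs 7: x=7/2 → posterior Inverse-Gamma(27/2, 173/4)
obs 8: x=3 → posterior Inverse-Gamma(14, 181/4)
obs 9: x=-7/4 → posterior Inverse-Gamma(29/2, 1569/32)
obs 10: x=-4 → posterior Inverse-Gamma(15, 1969/32)
obs 11: x=-1 → posterior Inverse-Gamma(31/2, 2033/32)
obs 12: x=4 → posterior Inverse-Gamma(16, 2177/32)
obs 13: x=3 → posterior Inverse-Gamma(33/2, 2241/32)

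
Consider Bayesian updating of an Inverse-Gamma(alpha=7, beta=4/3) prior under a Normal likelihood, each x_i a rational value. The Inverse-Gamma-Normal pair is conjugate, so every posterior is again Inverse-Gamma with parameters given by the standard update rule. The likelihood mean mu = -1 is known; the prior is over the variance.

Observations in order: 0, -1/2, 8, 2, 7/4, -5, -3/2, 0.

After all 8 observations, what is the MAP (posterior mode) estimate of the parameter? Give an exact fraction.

5699/1152

obs 1: x=0 → posterior Inverse-Gamma(15/2, 11/6)
obs 2: x=-1/2 → posterior Inverse-Gamma(8, 47/24)
obs 3: x=8 → posterior Inverse-Gamma(17/2, 1019/24)
obs 4: x=2 → posterior Inverse-Gamma(9, 1127/24)
obs 5: x=7/4 → posterior Inverse-Gamma(19/2, 4871/96)
obs 6: x=-5 → posterior Inverse-Gamma(10, 5639/96)
obs 7: x=-3/2 → posterior Inverse-Gamma(21/2, 5651/96)
obs 8: x=0 → posterior Inverse-Gamma(11, 5699/96)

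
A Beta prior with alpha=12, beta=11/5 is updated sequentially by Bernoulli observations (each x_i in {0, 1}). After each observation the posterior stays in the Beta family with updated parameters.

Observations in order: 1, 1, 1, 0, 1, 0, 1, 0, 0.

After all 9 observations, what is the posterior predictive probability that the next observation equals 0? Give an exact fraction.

obs 1: x=1 → posterior Beta(13, 11/5)
obs 2: x=1 → posterior Beta(14, 11/5)
obs 3: x=1 → posterior Beta(15, 11/5)
obs 4: x=0 → posterior Beta(15, 16/5)
obs 5: x=1 → posterior Beta(16, 16/5)
obs 6: x=0 → posterior Beta(16, 21/5)
obs 7: x=1 → posterior Beta(17, 21/5)
obs 8: x=0 → posterior Beta(17, 26/5)
obs 9: x=0 → posterior Beta(17, 31/5)

31/116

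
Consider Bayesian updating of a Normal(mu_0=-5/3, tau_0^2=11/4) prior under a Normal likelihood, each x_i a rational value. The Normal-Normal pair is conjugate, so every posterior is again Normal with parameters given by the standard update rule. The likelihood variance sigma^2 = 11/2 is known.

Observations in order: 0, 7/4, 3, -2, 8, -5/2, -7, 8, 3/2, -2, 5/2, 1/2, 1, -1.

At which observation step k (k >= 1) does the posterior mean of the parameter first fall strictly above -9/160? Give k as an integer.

k = 3

obs 1: x=0 → posterior Normal(-10/9, 11/6)
obs 2: x=7/4 → posterior Normal(-19/48, 11/8)
obs 3: x=3 → posterior Normal(17/60, 11/10)
obs 4: x=-2 → posterior Normal(-7/72, 11/12)
obs 5: x=8 → posterior Normal(89/84, 11/14)
obs 6: x=-5/2 → posterior Normal(59/96, 11/16)
obs 7: x=-7 → posterior Normal(-25/108, 11/18)
obs 8: x=8 → posterior Normal(71/120, 11/20)
obs 9: x=3/2 → posterior Normal(89/132, 1/2)
obs 10: x=-2 → posterior Normal(65/144, 11/24)
obs 11: x=5/2 → posterior Normal(95/156, 11/26)
obs 12: x=1/2 → posterior Normal(101/168, 11/28)
obs 13: x=1 → posterior Normal(113/180, 11/30)
obs 14: x=-1 → posterior Normal(101/192, 11/32)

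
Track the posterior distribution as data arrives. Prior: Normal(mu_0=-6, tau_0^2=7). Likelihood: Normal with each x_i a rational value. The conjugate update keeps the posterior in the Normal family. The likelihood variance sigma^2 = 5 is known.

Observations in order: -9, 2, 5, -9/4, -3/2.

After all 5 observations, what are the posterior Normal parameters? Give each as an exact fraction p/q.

obs 1: x=-9 → posterior Normal(-31/4, 35/12)
obs 2: x=2 → posterior Normal(-79/19, 35/19)
obs 3: x=5 → posterior Normal(-22/13, 35/26)
obs 4: x=-9/4 → posterior Normal(-239/132, 35/33)
obs 5: x=-3/2 → posterior Normal(-281/160, 7/8)

mu_0=-281/160, tau_0^2=7/8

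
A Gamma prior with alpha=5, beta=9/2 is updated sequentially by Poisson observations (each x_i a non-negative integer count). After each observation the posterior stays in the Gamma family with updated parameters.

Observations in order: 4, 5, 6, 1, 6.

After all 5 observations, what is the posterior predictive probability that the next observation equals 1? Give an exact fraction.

obs 1: x=4 → posterior Gamma(9, 11/2)
obs 2: x=5 → posterior Gamma(14, 13/2)
obs 3: x=6 → posterior Gamma(20, 15/2)
obs 4: x=1 → posterior Gamma(21, 17/2)
obs 5: x=6 → posterior Gamma(27, 19/2)

67201229886920896645432138622520278/389741352911494423492067803272531843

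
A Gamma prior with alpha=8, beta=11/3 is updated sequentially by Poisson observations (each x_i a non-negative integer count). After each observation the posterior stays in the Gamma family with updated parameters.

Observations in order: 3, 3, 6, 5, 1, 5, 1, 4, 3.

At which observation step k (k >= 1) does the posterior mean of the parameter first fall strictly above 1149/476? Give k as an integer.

k = 2

obs 1: x=3 → posterior Gamma(11, 14/3)
obs 2: x=3 → posterior Gamma(14, 17/3)
obs 3: x=6 → posterior Gamma(20, 20/3)
obs 4: x=5 → posterior Gamma(25, 23/3)
obs 5: x=1 → posterior Gamma(26, 26/3)
obs 6: x=5 → posterior Gamma(31, 29/3)
obs 7: x=1 → posterior Gamma(32, 32/3)
obs 8: x=4 → posterior Gamma(36, 35/3)
obs 9: x=3 → posterior Gamma(39, 38/3)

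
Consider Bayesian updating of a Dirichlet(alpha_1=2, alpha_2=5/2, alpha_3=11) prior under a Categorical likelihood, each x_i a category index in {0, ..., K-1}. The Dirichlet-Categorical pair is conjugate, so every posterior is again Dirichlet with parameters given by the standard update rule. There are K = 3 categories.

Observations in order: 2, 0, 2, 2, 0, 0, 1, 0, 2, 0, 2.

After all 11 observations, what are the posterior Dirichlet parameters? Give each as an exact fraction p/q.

alpha_1=7, alpha_2=7/2, alpha_3=16

obs 1: x=2 → posterior Dirichlet(2, 5/2, 12)
obs 2: x=0 → posterior Dirichlet(3, 5/2, 12)
obs 3: x=2 → posterior Dirichlet(3, 5/2, 13)
obs 4: x=2 → posterior Dirichlet(3, 5/2, 14)
obs 5: x=0 → posterior Dirichlet(4, 5/2, 14)
obs 6: x=0 → posterior Dirichlet(5, 5/2, 14)
obs 7: x=1 → posterior Dirichlet(5, 7/2, 14)
obs 8: x=0 → posterior Dirichlet(6, 7/2, 14)
obs 9: x=2 → posterior Dirichlet(6, 7/2, 15)
obs 10: x=0 → posterior Dirichlet(7, 7/2, 15)
obs 11: x=2 → posterior Dirichlet(7, 7/2, 16)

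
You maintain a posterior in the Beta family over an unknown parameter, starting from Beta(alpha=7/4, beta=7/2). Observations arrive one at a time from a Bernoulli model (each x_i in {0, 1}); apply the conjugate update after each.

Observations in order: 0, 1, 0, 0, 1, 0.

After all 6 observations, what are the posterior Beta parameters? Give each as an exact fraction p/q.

obs 1: x=0 → posterior Beta(7/4, 9/2)
obs 2: x=1 → posterior Beta(11/4, 9/2)
obs 3: x=0 → posterior Beta(11/4, 11/2)
obs 4: x=0 → posterior Beta(11/4, 13/2)
obs 5: x=1 → posterior Beta(15/4, 13/2)
obs 6: x=0 → posterior Beta(15/4, 15/2)

alpha=15/4, beta=15/2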